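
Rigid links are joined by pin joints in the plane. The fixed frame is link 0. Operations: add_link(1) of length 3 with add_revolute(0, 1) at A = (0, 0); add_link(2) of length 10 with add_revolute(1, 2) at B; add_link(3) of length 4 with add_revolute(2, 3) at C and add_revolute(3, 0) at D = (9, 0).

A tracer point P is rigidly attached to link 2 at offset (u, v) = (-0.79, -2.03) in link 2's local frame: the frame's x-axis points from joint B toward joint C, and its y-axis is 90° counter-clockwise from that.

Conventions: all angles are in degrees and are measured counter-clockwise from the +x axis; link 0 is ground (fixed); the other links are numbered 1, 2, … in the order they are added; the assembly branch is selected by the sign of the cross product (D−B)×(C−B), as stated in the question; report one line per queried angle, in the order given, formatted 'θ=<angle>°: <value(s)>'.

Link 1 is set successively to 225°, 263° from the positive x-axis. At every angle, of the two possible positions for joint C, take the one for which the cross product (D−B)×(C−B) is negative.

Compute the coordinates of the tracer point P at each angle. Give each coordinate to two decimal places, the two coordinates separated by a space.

A=(0,0), D=(9.00,0)
θ=225°: B = A + 3.00·(cos225°, sin225°) = (-2.1213, -2.1213)
θ=225°: |BD| = 11.3218
θ=225°: circle(B,10.00) ∩ circle(D,4.00): a=9.3706, h=3.4918
θ=225°:   candidates: C₊=(6.4291,3.0643) cross=39.533; C₋=(7.7375,-3.7955) cross=-39.533
θ=225°:   branch - wants cross < 0 → take C=(7.7375,-3.7955) (cross=-39.533)
θ=225°: ex = (C−B)/|BC| = (0.9859,-0.1674); ey = (0.1674,0.9859)
θ=225°: P = B + -0.79·ex + -2.03·ey = (-3.2400,-3.9904)
θ=263°: B = A + 3.00·(cos263°, sin263°) = (-0.3656, -2.9776)
θ=263°: |BD| = 9.8276
θ=263°: circle(B,10.00) ∩ circle(D,4.00): a=9.1875, h=3.9485
θ=263°:   candidates: C₊=(7.1937,3.5689) cross=38.804; C₋=(9.5863,-3.9568) cross=-38.804
θ=263°:   branch - wants cross < 0 → take C=(9.5863,-3.9568) (cross=-38.804)
θ=263°: ex = (C−B)/|BC| = (0.9952,-0.0979); ey = (0.0979,0.9952)
θ=263°: P = B + -0.79·ex + -2.03·ey = (-1.3506,-4.9205)

θ=225°: -3.24 -3.99
θ=263°: -1.35 -4.92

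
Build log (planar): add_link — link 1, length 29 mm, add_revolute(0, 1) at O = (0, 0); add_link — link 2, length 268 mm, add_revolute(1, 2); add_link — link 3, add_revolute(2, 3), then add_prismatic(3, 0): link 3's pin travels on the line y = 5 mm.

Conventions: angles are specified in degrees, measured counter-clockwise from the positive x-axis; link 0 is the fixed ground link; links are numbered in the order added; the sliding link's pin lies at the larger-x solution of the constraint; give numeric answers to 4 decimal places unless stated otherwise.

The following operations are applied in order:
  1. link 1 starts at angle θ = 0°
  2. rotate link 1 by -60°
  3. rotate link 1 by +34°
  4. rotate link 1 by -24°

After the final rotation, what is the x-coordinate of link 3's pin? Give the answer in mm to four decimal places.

geometry: r = 29 mm, L = 268 mm, e = 5 mm; θ starts at 0°
rotate link 1 by -60°: θ ← 0° -60° = -60°
rotate link 1 by +34°: θ ← -60° +34° = -26°
rotate link 1 by -24°: θ ← -26° -24° = -50°
crank pin P = (r cos θ, r sin θ) = (18.640841, -22.215289)
h = r sin θ − e = -22.215289 − 5 = -27.215289
x = r cos θ + √(L² − h²) = 18.640841 + 266.614568 = 285.255409

285.2554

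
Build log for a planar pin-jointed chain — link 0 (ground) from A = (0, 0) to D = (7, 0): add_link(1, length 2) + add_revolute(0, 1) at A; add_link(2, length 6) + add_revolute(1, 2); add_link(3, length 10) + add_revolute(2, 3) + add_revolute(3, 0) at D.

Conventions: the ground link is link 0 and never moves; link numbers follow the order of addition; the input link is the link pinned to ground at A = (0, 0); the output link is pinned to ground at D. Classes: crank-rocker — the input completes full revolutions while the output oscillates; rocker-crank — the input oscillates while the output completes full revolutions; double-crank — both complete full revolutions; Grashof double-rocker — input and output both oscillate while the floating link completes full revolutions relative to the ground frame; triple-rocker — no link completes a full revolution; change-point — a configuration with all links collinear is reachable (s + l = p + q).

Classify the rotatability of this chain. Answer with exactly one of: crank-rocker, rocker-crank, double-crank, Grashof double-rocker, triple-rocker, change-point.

lengths: ground=7, input=2, coupler=6, output=10
sorted: s=2 (shortest), l=10 (longest), p+q=13
s + l = 12 vs p + q = 13
s + l < p + q (Grashof) with shortest = input link → crank-rocker

crank-rocker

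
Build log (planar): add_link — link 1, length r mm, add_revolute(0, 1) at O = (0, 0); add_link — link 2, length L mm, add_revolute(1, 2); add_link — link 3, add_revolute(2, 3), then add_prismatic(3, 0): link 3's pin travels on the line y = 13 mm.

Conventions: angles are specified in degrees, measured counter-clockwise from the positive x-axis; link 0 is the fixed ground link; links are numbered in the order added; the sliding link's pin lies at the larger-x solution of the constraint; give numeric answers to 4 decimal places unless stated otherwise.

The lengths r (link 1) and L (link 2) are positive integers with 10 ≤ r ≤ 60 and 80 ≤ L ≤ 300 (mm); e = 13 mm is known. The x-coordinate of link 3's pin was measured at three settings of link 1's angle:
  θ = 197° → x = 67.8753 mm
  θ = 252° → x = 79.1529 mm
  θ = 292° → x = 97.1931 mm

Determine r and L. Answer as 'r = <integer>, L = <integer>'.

constraint per measurement: (x − r cos θ)² + (r sin θ − e)² = L²
subtracting the θ₁ and θ₂ equations cancels the r² and L² terms:
r = (x₁² − x₂²) / (2[(x₁cos θ₁ + e sin θ₁) − (x₂cos θ₂ + e sin θ₂)]) = 26.0000 → r = 26
L² = (x₁ − r cos θ₁)² + (r sin θ₁ − e)² = 9024.9922 → L = 95.0000 → L = 95
check at θ₃=292°: x = 97.1931 (printed 97.1931) ✓

r = 26, L = 95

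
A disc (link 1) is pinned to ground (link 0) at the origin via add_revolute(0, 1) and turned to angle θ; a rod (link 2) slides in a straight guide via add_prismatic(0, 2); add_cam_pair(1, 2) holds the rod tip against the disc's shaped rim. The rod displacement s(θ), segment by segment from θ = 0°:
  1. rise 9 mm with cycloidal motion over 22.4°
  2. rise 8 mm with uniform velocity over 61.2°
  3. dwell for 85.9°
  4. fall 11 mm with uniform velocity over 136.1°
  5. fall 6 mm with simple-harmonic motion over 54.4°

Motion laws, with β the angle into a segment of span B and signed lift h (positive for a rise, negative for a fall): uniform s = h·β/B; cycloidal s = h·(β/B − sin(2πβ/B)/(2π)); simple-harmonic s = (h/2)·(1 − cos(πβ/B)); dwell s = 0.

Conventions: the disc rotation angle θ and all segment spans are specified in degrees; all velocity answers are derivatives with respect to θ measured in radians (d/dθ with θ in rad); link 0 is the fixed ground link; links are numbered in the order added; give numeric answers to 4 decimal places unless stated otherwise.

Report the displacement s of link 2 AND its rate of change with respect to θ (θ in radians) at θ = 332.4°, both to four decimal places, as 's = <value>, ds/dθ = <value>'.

segment 1 (0° to 22.4°, cycloidal, h = 9) is passed completely: s = 0.0000 + (9) = 9.0000
segment 2 (22.4° to 83.6°, uniform, h = 8) is passed completely: s = 9.0000 + (8) = 17.0000
segment 3 (83.6° to 169.5°, dwell): s unchanged at 17.0000
segment 4 (169.5° to 305.6°, uniform, h = -11) is passed completely: s = 17.0000 + (-11) = 6.0000
θ = 332.4° falls in segment 5 (305.6° to 360°, simple-harmonic, h = -6): β = 332.4 − 305.6 = 26.8°, B = 54.4°; Δs = -6/2·(1 − cos(π·0.4926)) = -2.9307; s = 6.0000 − 2.9307 = 3.0693
velocity in seg [305.6°–360°] (simple-harmonic), θ in radians: β = 26.8° = 0.4677 rad, B = 54.4° = 0.9495 rad; ds/dθ = (πh/(2B)) sin(πβ/B) = (π·(-6)/(2·0.9495)) sin(π·0.4926) = -9.923822 mm/rad

s = 3.0693, ds/dθ = -9.9238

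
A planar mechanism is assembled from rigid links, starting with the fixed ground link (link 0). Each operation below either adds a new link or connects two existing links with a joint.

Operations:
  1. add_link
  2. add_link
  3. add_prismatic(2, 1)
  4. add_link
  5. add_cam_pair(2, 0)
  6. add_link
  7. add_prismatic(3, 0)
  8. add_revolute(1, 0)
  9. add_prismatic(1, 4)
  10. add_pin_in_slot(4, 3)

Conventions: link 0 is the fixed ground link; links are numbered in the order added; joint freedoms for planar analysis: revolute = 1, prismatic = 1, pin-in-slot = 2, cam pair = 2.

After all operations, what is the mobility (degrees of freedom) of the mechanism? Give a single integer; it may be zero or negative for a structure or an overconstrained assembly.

L=1 J1=0 J2=0
add link → L=2 J1=0 J2=0
add link → L=3 J1=0 J2=0
P@2,1 dof=1 J1 → L=3 J1=1 J2=0
add link → L=4 J1=1 J2=0
C@2,0 dof=2 J2 → L=4 J1=1 J2=1
add link → L=5 J1=1 J2=1
P@3,0 dof=1 J1 → L=5 J1=2 J2=1
R@1,0 dof=1 J1 → L=5 J1=3 J2=1
P@1,4 dof=1 J1 → L=5 J1=4 J2=1
PS@4,3 dof=2 J2 → L=5 J1=4 J2=2
M=3(L−1)−2J1−J2=3·4−2·4−2=2

M = 2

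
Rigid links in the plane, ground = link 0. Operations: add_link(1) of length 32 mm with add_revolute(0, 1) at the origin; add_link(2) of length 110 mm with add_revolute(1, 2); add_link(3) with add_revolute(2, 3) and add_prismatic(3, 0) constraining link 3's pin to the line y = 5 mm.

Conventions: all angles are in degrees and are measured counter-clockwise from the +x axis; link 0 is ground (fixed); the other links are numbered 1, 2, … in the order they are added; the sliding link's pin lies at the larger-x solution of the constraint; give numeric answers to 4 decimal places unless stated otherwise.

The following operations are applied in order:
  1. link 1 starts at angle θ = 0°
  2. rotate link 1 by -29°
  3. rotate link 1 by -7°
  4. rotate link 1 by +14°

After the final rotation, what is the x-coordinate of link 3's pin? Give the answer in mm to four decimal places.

geometry: r = 32 mm, L = 110 mm, e = 5 mm; θ starts at 0°
rotate link 1 by -29°: θ ← 0° -29° = -29°
rotate link 1 by -7°: θ ← -29° -7° = -36°
rotate link 1 by +14°: θ ← -36° +14° = -22°
crank pin P = (r cos θ, r sin θ) = (29.669883, -11.987411)
h = r sin θ − e = -11.987411 − 5 = -16.987411
x = r cos θ + √(L² − h²) = 29.669883 + 108.680393 = 138.350277

138.3503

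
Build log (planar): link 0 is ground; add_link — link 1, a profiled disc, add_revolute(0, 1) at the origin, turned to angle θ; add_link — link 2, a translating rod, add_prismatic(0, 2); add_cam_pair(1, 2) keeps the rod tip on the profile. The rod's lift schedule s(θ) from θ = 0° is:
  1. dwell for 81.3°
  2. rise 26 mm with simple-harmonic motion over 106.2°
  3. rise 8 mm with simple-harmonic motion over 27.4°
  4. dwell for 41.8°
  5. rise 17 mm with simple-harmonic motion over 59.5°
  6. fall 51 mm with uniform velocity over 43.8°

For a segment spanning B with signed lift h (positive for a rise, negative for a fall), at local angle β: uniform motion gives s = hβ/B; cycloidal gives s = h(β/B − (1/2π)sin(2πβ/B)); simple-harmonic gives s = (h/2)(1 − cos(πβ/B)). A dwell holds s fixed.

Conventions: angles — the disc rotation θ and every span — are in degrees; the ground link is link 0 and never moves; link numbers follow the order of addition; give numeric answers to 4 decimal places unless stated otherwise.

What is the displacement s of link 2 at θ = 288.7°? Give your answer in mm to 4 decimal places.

seg 1 [0°–81.3°] dwell: s stays 0.0000
seg 2 [81.3°–187.5°] simple-harmonic, h=26: full span → s += 26 → s = 26.0000
seg 3 [187.5°–214.9°] simple-harmonic, h=8: full span → s += 8 → s = 34.0000
seg 4 [214.9°–256.7°] dwell: s stays 34.0000
seg 5 [256.7°–316.2°] simple-harmonic, h=17: θ=288.7° here. β=32, B=59.5. 17/2·(1 − cos(π·0.5378)) = 9.5074 → s = 43.5074

43.5074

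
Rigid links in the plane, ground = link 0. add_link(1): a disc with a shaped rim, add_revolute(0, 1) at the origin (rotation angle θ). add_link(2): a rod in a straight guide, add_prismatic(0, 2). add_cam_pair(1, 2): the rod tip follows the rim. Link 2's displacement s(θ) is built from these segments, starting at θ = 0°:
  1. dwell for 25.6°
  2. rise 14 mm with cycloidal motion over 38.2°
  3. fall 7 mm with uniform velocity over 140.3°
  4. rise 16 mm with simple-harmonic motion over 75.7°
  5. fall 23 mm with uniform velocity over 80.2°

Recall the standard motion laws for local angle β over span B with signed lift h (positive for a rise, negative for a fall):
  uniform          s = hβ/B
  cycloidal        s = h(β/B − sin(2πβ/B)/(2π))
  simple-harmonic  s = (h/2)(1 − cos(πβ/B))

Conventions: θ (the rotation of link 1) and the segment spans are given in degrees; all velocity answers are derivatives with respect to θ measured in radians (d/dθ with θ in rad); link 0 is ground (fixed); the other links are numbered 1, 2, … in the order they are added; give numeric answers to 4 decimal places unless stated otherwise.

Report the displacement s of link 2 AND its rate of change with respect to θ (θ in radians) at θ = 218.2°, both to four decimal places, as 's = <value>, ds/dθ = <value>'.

segment 1 (0° to 25.6°, dwell): s unchanged at 0.0000
segment 2 (25.6° to 63.8°, cycloidal, h = 14) is passed completely: s = 0.0000 + (14) = 14.0000
segment 3 (63.8° to 204.1°, uniform, h = -7) is passed completely: s = 14.0000 + (-7) = 7.0000
θ = 218.2° falls in segment 4 (204.1° to 279.8°, simple-harmonic, h = 16): β = 218.2 − 204.1 = 14.1°, B = 75.7°; Δs = 16/2·(1 − cos(π·0.1863)) = 1.3310; s = 7.0000 + 1.3310 = 8.3310
velocity in seg [204.1°–279.8°] (simple-harmonic), θ in radians: β = 14.1° = 0.2461 rad, B = 75.7° = 1.3212 rad; ds/dθ = (πh/(2B)) sin(πβ/B) = (π·16/(2·1.3212)) sin(π·0.1863) = 10.506694 mm/rad

s = 8.3310, ds/dθ = 10.5067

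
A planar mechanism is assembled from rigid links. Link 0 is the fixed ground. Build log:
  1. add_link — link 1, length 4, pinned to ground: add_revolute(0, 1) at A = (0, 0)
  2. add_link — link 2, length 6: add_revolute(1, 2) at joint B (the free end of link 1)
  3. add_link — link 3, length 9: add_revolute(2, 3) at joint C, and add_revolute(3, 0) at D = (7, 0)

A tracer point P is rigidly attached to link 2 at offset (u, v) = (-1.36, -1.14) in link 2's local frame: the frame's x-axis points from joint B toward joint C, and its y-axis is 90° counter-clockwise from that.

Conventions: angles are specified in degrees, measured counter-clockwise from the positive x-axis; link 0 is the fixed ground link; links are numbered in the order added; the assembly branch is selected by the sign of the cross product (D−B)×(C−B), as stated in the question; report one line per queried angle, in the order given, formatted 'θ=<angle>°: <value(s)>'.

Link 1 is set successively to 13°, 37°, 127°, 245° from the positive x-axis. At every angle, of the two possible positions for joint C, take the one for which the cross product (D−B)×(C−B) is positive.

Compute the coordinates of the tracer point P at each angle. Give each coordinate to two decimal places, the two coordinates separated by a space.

A=(0,0), D=(7.00,0)
θ=13°: B = A + 4.00·(cos13°, sin13°) = (3.8975, 0.8998)
θ=13°: |BD| = 3.2304
θ=13°: circle(B,6.00) ∩ circle(D,9.00): a=-5.3500, h=2.7162
θ=13°:   candidates: C₊=(-0.4842,4.9987) cross=8.774; C₋=(-1.9973,-0.2187) cross=-8.774
θ=13°:   branch + wants cross > 0 → take C=(-0.4842,4.9987) (cross=8.774)
θ=13°: ex = (C−B)/|BC| = (-0.7303,0.6832); ey = (-0.6832,-0.7303)
θ=13°: P = B + -1.36·ex + -1.14·ey = (5.6694,0.8032)
θ=37°: B = A + 4.00·(cos37°, sin37°) = (3.1945, 2.4073)
θ=37°: |BD| = 4.5029
θ=37°: circle(B,6.00) ∩ circle(D,9.00): a=-2.7453, h=5.3351
θ=37°:   candidates: C₊=(3.7266,8.3836) cross=24.024; C₋=(-1.9777,-0.6339) cross=-24.024
θ=37°:   branch + wants cross > 0 → take C=(3.7266,8.3836) (cross=24.024)
θ=37°: ex = (C−B)/|BC| = (0.0887,0.9961); ey = (-0.9961,0.0887)
θ=37°: P = B + -1.36·ex + -1.14·ey = (4.2094,0.9515)
θ=127°: B = A + 4.00·(cos127°, sin127°) = (-2.4073, 3.1945)
θ=127°: |BD| = 9.9349
θ=127°: circle(B,6.00) ∩ circle(D,9.00): a=2.7027, h=5.3568
θ=127°:   candidates: C₊=(1.8744,7.3978) cross=53.219; C₋=(-1.5706,-2.7468) cross=-53.219
θ=127°:   branch + wants cross > 0 → take C=(1.8744,7.3978) (cross=53.219)
θ=127°: ex = (C−B)/|BC| = (0.7136,0.7005); ey = (-0.7005,0.7136)
θ=127°: P = B + -1.36·ex + -1.14·ey = (-2.5791,1.4283)
θ=245°: B = A + 4.00·(cos245°, sin245°) = (-1.6905, -3.6252)
θ=245°: |BD| = 9.4163
θ=245°: circle(B,6.00) ∩ circle(D,9.00): a=2.3187, h=5.5339
θ=245°:   candidates: C₊=(-1.6810,2.3748) cross=52.109; C₋=(2.5800,-7.8399) cross=-52.109
θ=245°:   branch + wants cross > 0 → take C=(-1.6810,2.3748) (cross=52.109)
θ=245°: ex = (C−B)/|BC| = (0.0016,1.0000); ey = (-1.0000,0.0016)
θ=245°: P = B + -1.36·ex + -1.14·ey = (-0.5526,-4.9870)

θ=13°: 5.67 0.80
θ=37°: 4.21 0.95
θ=127°: -2.58 1.43
θ=245°: -0.55 -4.99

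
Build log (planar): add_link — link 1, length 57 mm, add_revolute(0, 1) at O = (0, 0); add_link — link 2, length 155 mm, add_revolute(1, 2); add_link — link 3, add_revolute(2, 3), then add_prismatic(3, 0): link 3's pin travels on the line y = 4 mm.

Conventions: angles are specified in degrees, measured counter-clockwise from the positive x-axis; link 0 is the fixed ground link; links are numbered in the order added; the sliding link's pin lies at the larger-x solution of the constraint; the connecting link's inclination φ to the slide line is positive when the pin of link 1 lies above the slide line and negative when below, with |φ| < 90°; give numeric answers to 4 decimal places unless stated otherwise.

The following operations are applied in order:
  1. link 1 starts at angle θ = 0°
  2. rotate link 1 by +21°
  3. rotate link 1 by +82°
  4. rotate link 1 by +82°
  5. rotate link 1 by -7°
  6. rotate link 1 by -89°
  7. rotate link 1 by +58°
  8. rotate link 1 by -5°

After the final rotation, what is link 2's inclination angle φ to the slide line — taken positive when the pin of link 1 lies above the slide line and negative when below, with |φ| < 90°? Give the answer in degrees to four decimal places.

geometry: r = 57 mm, L = 155 mm, e = 4 mm; θ starts at 0°
rotate link 1 by +21°: θ ← 0° +21° = 21°
rotate link 1 by +82°: θ ← 21° +82° = 103°
rotate link 1 by +82°: θ ← 103° +82° = 185°
rotate link 1 by -7°: θ ← 185° -7° = 178°
rotate link 1 by -89°: θ ← 178° -89° = 89°
rotate link 1 by +58°: θ ← 89° +58° = 147°
rotate link 1 by -5°: θ ← 147° -5° = 142°
h = r sin θ − e = 35.092704 − 4 = 31.092704
sin φ = h / L = 31.092704 / 155 = 0.20059809
φ = arcsin(0.20059809) = 11.571936°

11.5719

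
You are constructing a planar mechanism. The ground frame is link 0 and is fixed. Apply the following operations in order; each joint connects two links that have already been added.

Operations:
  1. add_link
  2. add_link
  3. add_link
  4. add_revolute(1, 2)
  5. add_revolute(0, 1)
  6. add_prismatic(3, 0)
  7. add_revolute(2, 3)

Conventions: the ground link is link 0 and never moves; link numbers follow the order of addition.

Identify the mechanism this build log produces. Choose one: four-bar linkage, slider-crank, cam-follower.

links: 4 (incl. ground); joints: 3 revolute, 1 prismatic, 0 higher (cam) pair, forming one closed loop
4 links, 3 revolutes + 1 prismatic in one loop → slider-crank

slider-crank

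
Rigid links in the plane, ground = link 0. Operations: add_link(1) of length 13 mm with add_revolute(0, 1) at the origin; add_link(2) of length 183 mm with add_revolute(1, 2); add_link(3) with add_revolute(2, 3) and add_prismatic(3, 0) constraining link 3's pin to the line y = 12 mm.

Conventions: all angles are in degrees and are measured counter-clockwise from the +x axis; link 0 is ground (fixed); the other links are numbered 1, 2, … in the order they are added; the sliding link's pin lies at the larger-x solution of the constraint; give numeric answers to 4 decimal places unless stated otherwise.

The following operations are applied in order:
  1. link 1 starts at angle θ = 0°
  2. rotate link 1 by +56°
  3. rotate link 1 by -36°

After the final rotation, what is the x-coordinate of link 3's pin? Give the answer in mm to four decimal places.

geometry: r = 13 mm, L = 183 mm, e = 12 mm; θ starts at 0°
rotate link 1 by +56°: θ ← 0° +56° = 56°
rotate link 1 by -36°: θ ← 56° -36° = 20°
crank pin P = (r cos θ, r sin θ) = (12.216004, 4.446262)
h = r sin θ − e = 4.446262 − 12 = -7.553738
x = r cos θ + √(L² − h²) = 12.216004 + 182.844035 = 195.060039

195.0600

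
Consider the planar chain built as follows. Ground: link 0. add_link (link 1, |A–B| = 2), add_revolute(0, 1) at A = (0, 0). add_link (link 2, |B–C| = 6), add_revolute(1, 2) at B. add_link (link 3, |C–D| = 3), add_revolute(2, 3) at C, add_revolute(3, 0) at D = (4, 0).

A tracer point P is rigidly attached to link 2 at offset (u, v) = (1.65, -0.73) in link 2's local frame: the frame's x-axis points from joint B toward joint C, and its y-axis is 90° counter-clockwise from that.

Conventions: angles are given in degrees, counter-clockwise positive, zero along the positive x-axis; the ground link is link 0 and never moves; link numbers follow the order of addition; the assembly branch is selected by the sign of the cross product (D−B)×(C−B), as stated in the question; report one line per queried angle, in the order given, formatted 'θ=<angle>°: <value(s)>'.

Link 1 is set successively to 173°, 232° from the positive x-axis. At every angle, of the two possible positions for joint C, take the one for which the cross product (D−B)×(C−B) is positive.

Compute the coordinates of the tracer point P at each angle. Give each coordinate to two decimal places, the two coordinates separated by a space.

A=(0,0), D=(4.00,0)
θ=173°: B = A + 2.00·(cos173°, sin173°) = (-1.9851, 0.2437)
θ=173°: |BD| = 5.9901
θ=173°: circle(B,6.00) ∩ circle(D,3.00): a=5.2488, h=2.9070
θ=173°:   candidates: C₊=(3.3776,2.9347) cross=17.413; C₋=(3.1410,-2.8744) cross=-17.413
θ=173°:   branch + wants cross > 0 → take C=(3.3776,2.9347) (cross=17.413)
θ=173°: ex = (C−B)/|BC| = (0.8938,0.4485); ey = (-0.4485,0.8938)
θ=173°: P = B + 1.65·ex + -0.73·ey = (-0.1829,0.3313)
θ=232°: B = A + 2.00·(cos232°, sin232°) = (-1.2313, -1.5760)
θ=232°: |BD| = 5.4636
θ=232°: circle(B,6.00) ∩ circle(D,3.00): a=5.2027, h=2.9886
θ=232°:   candidates: C₊=(2.8881,2.7863) cross=16.329; C₋=(4.6123,-2.9368) cross=-16.329
θ=232°:   branch + wants cross > 0 → take C=(2.8881,2.7863) (cross=16.329)
θ=232°: ex = (C−B)/|BC| = (0.6866,0.7271); ey = (-0.7271,0.6866)
θ=232°: P = B + 1.65·ex + -0.73·ey = (0.4323,-0.8776)

θ=173°: -0.18 0.33
θ=232°: 0.43 -0.88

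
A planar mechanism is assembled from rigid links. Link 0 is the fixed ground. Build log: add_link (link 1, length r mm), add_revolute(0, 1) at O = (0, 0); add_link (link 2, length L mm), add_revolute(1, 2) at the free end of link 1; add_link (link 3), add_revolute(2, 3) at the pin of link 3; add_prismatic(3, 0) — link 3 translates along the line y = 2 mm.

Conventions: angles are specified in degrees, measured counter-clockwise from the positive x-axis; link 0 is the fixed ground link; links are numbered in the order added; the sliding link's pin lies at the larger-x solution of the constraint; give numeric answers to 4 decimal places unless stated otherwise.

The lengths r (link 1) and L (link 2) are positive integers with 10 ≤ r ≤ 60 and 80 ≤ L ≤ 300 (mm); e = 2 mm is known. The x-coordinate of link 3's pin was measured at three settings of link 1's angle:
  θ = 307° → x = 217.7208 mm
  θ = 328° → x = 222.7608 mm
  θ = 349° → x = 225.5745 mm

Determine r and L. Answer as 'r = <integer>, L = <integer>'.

constraint per measurement: (x − r cos θ)² + (r sin θ − e)² = L²
subtracting the θ₁ and θ₂ equations cancels the r² and L² terms:
r = (x₁² − x₂²) / (2[(x₁cos θ₁ + e sin θ₁) − (x₂cos θ₂ + e sin θ₂)]) = 19.0000 → r = 19
L² = (x₁ − r cos θ₁)² + (r sin θ₁ − e)² = 42848.9924 → L = 207.0000 → L = 207
check at θ₃=349°: x = 225.5745 (printed 225.5745) ✓

r = 19, L = 207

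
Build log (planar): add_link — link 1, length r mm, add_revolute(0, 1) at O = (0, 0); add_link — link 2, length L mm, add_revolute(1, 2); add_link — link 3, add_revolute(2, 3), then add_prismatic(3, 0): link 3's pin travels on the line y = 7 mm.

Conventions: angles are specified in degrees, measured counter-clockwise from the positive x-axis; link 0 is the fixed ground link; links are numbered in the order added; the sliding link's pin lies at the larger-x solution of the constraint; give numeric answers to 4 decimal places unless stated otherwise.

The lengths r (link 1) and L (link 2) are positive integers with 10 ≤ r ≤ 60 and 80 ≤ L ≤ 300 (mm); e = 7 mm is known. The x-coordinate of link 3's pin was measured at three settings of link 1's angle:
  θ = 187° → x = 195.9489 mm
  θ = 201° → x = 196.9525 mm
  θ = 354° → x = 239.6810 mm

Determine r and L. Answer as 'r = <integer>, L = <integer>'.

constraint per measurement: (x − r cos θ)² + (r sin θ − e)² = L²
subtracting the θ₁ and θ₂ equations cancels the r² and L² terms:
r = (x₁² − x₂²) / (2[(x₁cos θ₁ + e sin θ₁) − (x₂cos θ₂ + e sin θ₂)]) = 21.9997 → r = 22
L² = (x₁ − r cos θ₁)² + (r sin θ₁ − e)² = 47523.9935 → L = 218.0000 → L = 218
check at θ₃=354°: x = 239.6810 (printed 239.6810) ✓

r = 22, L = 218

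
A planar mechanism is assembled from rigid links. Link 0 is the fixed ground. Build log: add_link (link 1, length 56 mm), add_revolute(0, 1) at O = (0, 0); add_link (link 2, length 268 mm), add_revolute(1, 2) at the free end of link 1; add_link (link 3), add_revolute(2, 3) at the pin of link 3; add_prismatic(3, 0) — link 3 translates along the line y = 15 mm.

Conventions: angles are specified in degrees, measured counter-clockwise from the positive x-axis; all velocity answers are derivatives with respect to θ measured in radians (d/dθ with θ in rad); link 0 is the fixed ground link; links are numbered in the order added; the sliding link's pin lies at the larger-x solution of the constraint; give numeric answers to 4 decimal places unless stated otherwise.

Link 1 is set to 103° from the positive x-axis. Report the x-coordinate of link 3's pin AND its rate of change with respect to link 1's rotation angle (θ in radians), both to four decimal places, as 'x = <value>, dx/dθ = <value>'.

geometry: r = 56 mm, L = 268 mm, e = 15 mm
crank pin P = (r cos θ, r sin θ) = (-12.597259, 54.564724)
h = r sin θ − e = 54.564724 − 15 = 39.564724
x = r cos θ + √(L² − h²) = -12.597259 + 265.063450 = 252.466191
dx/dθ = −r sin θ − h·r cos θ/√(L² − h²) (θ in radians; h = 39.564724) = -52.684392

x = 252.4662, dx/dθ = -52.6844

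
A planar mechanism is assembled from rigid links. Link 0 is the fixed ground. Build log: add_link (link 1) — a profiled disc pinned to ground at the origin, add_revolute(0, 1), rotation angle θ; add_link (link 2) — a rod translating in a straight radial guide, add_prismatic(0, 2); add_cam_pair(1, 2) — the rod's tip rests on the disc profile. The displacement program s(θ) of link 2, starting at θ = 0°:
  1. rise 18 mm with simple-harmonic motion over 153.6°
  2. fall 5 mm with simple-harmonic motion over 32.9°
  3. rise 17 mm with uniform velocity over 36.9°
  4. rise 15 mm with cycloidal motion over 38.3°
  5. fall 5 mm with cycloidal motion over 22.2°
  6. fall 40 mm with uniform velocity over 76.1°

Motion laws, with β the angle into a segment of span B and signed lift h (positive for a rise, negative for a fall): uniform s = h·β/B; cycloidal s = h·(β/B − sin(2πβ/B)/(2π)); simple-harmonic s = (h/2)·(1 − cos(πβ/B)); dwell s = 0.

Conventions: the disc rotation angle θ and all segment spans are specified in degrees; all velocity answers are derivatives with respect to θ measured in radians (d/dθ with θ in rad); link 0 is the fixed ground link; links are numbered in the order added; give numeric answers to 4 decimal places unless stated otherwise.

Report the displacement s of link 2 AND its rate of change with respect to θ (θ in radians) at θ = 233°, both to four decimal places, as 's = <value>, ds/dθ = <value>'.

seg 1 [0°–153.6°] simple-harmonic, h=18: full span → s += 18 → s = 18.0000
seg 2 [153.6°–186.5°] simple-harmonic, h=-5: full span → s += -5 → s = 13.0000
seg 3 [186.5°–223.4°] uniform, h=17: full span → s += 17 → s = 30.0000
seg 4 [223.4°–261.7°] cycloidal, h=15: θ=233° here. β=9.6, B=38.3. 15·(0.2507 − sin(2π·0.2507)/(2π)) = 1.3725 → s = 31.3725
velocity in seg [223.4°–261.7°] (cycloidal), θ in radians: β = 9.6° = 0.1676 rad, B = 38.3° = 0.6685 rad; ds/dθ = (h/B)(1 − cos(2πβ/B)) = (15/0.6685)(1 − cos(2π·0.2507)) = 22.531632 mm/rad

s = 31.3725, ds/dθ = 22.5316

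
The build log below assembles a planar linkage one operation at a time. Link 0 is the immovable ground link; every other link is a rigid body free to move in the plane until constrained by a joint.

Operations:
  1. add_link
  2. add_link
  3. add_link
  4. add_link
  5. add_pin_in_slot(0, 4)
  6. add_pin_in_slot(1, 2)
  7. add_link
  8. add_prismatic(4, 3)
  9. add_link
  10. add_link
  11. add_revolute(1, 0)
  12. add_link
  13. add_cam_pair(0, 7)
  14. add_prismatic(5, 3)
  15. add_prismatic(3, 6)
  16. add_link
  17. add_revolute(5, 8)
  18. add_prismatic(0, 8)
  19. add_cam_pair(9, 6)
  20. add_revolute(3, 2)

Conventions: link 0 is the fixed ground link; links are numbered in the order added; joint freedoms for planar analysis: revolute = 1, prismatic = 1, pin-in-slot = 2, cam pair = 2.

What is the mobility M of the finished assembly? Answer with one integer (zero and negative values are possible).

ground; <1,0,0>
#1 <2,0,0>
#2 <3,0,0>
#3 <4,0,0>
#4 <5,0,0>
PS:0↔4 J2 <5,0,1>
PS:1↔2 J2 <5,0,2>
#5 <6,0,2>
P:4↔3 J1 <6,1,2>
#6 <7,1,2>
#7 <8,1,2>
R:1↔0 J1 <8,2,2>
#8 <9,2,2>
C:0↔7 J2 <9,2,3>
P:5↔3 J1 <9,3,3>
P:3↔6 J1 <9,4,3>
#9 <10,4,3>
R:5↔8 J1 <10,5,3>
P:0↔8 J1 <10,6,3>
C:9↔6 J2 <10,6,4>
R:3↔2 J1 <10,7,4>
3×9 − 2×7 − 1×4 = 9

M = 9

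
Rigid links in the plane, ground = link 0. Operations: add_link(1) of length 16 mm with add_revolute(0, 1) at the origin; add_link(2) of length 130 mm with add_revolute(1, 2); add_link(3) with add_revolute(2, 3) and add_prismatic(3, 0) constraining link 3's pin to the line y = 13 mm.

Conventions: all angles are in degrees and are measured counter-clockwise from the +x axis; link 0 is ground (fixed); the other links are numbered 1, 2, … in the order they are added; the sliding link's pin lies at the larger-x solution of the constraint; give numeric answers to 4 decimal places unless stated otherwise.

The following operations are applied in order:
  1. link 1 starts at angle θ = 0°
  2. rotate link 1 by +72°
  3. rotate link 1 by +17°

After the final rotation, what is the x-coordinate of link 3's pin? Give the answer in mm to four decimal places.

geometry: r = 16 mm, L = 130 mm, e = 13 mm; θ starts at 0°
rotate link 1 by +72°: θ ← 0° +72° = 72°
rotate link 1 by +17°: θ ← 72° +17° = 89°
crank pin P = (r cos θ, r sin θ) = (0.279239, 15.997563)
h = r sin θ − e = 15.997563 − 13 = 2.997563
x = r cos θ + √(L² − h²) = 0.279239 + 129.965436 = 130.244675

130.2447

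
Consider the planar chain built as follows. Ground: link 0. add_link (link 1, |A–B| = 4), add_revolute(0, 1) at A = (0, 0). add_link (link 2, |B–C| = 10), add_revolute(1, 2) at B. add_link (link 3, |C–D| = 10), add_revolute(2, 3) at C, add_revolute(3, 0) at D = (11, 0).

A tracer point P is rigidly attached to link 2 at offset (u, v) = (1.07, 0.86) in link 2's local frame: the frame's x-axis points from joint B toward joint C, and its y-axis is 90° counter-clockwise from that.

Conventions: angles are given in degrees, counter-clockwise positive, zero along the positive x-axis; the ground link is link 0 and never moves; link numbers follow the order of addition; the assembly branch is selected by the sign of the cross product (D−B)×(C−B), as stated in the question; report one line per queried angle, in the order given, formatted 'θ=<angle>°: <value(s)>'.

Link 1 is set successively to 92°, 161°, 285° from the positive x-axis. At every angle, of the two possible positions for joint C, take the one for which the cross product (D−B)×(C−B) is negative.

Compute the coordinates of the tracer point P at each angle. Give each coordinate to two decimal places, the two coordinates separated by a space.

A=(0,0), D=(11.00,0)
θ=92°: B = A + 4.00·(cos92°, sin92°) = (-0.1396, 3.9976)
θ=92°: |BD| = 11.8352
θ=92°: circle(B,10.00) ∩ circle(D,10.00): a=5.9176, h=8.0612
θ=92°:   candidates: C₊=(8.1530,9.5862) cross=95.405; C₋=(2.7074,-5.5886) cross=-95.405
θ=92°:   branch - wants cross < 0 → take C=(2.7074,-5.5886) (cross=-95.405)
θ=92°: ex = (C−B)/|BC| = (0.2847,-0.9586); ey = (0.9586,0.2847)
θ=92°: P = B + 1.07·ex + 0.86·ey = (0.9894,3.2167)
θ=161°: B = A + 4.00·(cos161°, sin161°) = (-3.7821, 1.3023)
θ=161°: |BD| = 14.8393
θ=161°: circle(B,10.00) ∩ circle(D,10.00): a=7.4197, h=6.7044
θ=161°:   candidates: C₊=(4.1973,7.3296) cross=99.488; C₋=(3.0206,-6.0274) cross=-99.488
θ=161°:   branch - wants cross < 0 → take C=(3.0206,-6.0274) (cross=-99.488)
θ=161°: ex = (C−B)/|BC| = (0.6803,-0.7330); ey = (0.7330,0.6803)
θ=161°: P = B + 1.07·ex + 0.86·ey = (-2.4238,1.1030)
θ=285°: B = A + 4.00·(cos285°, sin285°) = (1.0353, -3.8637)
θ=285°: |BD| = 10.6876
θ=285°: circle(B,10.00) ∩ circle(D,10.00): a=5.3438, h=8.4525
θ=285°:   candidates: C₊=(2.9620,5.9489) cross=90.336; C₋=(9.0733,-9.8126) cross=-90.336
θ=285°:   branch - wants cross < 0 → take C=(9.0733,-9.8126) (cross=-90.336)
θ=285°: ex = (C−B)/|BC| = (0.8038,-0.5949); ey = (0.5949,0.8038)
θ=285°: P = B + 1.07·ex + 0.86·ey = (2.4070,-3.8090)

θ=92°: 0.99 3.22
θ=161°: -2.42 1.10
θ=285°: 2.41 -3.81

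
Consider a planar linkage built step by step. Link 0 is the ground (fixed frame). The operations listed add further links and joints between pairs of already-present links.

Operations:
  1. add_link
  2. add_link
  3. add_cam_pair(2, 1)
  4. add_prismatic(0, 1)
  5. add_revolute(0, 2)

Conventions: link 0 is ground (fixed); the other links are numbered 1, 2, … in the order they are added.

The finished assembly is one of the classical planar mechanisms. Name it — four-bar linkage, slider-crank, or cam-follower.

links: 3 (incl. ground); joints: 1 revolute, 1 prismatic, 1 higher (cam) pair, forming one closed loop
3 links, revolute + prismatic + higher pair in one loop → cam-follower

cam-follower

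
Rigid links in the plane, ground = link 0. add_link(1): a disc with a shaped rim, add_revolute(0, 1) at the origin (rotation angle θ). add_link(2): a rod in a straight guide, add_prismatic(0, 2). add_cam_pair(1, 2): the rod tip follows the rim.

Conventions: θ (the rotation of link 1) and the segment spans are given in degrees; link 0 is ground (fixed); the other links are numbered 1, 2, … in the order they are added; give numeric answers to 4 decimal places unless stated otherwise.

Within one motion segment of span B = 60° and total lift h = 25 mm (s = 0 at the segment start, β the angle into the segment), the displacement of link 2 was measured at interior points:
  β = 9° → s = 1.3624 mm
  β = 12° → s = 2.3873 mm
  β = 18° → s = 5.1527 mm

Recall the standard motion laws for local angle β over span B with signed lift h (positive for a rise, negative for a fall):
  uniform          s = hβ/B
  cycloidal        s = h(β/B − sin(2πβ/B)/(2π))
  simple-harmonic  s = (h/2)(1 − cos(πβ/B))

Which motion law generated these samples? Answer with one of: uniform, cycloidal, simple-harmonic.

candidates at β/B = r: uniform s = h·r (linear in β); cycloidal s = h·(r − sin(2πr)/(2π)); simple-harmonic s = (h/2)(1 − cos(πr))
β=9°: printed 1.3624 | uniform 3.7500, cycloidal 0.5310, simple-harmonic 1.3624
β=12°: printed 2.3873 | uniform 5.0000, cycloidal 1.2159, simple-harmonic 2.3873
β=18°: printed 5.1527 | uniform 7.5000, cycloidal 3.7159, simple-harmonic 5.1527
only one law matches every sample → simple-harmonic

simple-harmonic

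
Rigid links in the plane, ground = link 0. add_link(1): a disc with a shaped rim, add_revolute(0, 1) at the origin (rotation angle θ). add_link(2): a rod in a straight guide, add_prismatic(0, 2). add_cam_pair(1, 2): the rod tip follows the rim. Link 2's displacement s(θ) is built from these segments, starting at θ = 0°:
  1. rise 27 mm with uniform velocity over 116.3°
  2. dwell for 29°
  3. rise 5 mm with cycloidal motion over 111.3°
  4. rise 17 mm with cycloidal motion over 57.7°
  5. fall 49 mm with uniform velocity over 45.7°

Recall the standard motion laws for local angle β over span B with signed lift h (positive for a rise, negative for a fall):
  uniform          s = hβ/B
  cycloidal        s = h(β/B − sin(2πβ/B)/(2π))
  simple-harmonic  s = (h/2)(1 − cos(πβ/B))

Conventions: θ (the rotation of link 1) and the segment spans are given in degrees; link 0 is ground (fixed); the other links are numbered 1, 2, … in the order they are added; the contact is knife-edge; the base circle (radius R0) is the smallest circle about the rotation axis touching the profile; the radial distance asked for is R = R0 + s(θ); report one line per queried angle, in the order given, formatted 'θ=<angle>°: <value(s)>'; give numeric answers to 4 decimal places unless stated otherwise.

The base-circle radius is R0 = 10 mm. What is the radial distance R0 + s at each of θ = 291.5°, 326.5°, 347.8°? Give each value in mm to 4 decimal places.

segment 1 (0° to 116.3°, uniform, h = 27) is passed completely: s = 0.0000 + (27) = 27.0000
segment 2 (116.3° to 145.3°, dwell): s unchanged at 27.0000
segment 3 (145.3° to 256.6°, cycloidal, h = 5) is passed completely: s = 27.0000 + (5) = 32.0000
θ = 291.5° falls in segment 4 (256.6° to 314.3°, cycloidal, h = 17): β = 291.5 − 256.6 = 34.9°, B = 57.7°; Δs = 17·(0.6049 − sin(2π·0.6049)/(2π)) = 11.9388; s = 32.0000 + 11.9388 = 43.9388
segment 4 (256.6° to 314.3°, cycloidal, h = 17) is passed completely: s = 32.0000 + (17) = 49.0000
θ = 326.5° falls in segment 5 (314.3° to 360°, uniform, h = -49): β = 326.5 − 314.3 = 12.2°, B = 45.7°; Δs = -49·12.2/45.7 = -13.0810; s = 49.0000 − 13.0810 = 35.9190
θ = 347.8° falls in segment 5 (314.3° to 360°, uniform, h = -49): β = 347.8 − 314.3 = 33.5°, B = 45.7°; Δs = -49·33.5/45.7 = -35.9190; s = 49.0000 − 35.9190 = 13.0810
θ=291.5°: R = R0 + s = 10 + 43.9388 = 53.9388
θ=326.5°: R = R0 + s = 10 + 35.9190 = 45.9190
θ=347.8°: R = R0 + s = 10 + 13.0810 = 23.0810

θ=291.5°: 53.9388
θ=326.5°: 45.9190
θ=347.8°: 23.0810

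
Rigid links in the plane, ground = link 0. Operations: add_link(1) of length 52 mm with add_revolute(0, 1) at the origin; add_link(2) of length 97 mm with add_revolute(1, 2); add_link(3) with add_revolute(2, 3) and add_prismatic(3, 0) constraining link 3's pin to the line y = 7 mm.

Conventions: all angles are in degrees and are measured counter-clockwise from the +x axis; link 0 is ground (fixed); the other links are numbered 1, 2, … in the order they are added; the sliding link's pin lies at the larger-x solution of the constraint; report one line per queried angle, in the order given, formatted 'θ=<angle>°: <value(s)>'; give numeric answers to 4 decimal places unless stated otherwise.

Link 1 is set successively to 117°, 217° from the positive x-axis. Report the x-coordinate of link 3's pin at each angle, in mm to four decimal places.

geometry: r = 52 mm, L = 97 mm, e = 7 mm
θ=117°: crank pin P = (r cos θ, r sin θ) = (-23.607506, 46.332339)
θ=117°: h = r sin θ − e = 46.332339 − 7 = 39.332339
θ=117°: x = r cos θ + √(L² − h²) = -23.607506 + 88.667734 = 65.060228
θ=217°: crank pin P = (r cos θ, r sin θ) = (-41.529047, -31.294381)
θ=217°: h = r sin θ − e = -31.294381 − 7 = -38.294381
θ=217°: x = r cos θ + √(L² − h²) = -41.529047 + 89.120931 = 47.591885

θ=117°: 65.0602
θ=217°: 47.5919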